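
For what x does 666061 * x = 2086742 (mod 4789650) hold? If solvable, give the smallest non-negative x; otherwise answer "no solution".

First find gcd(666061, 4789650):
4789650 = 7×666061 + 127223
666061 = 5×127223 + 29946
127223 = 4×29946 + 7439
29946 = 4×7439 + 190
7439 = 39×190 + 29
190 = 6×29 + 16
29 = 1×16 + 13
16 = 1×13 + 3
13 = 4×3 + 1
3 = 3×1 + 0
gcd = 1, so a unique solution mod 4789650 exists.
Back-substitute for the Bézout coefficients:
1 = 13 − 4·3
1 = −4·16 + 5·13
1 = 5·29 − 9·16
1 = −9·190 + 59·29
1 = 59·7439 − 2310·190
1 = −2310·29946 + 9299·7439
1 = 9299·127223 − 39506·29946
1 = −39506·666061 + 206829·127223
1 = 206829·4789650 − 1487309·666061
So 666061·(-1487309) ≡ 1 (mod 4789650), giving 666061⁻¹ ≡ 3302341.
x ≡ 666061⁻¹·2086742 ≡ 3302341·2086742 ≡ 777272 (mod 4789650).

777272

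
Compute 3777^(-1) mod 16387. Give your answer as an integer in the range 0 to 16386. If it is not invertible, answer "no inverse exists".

5189

Extended Euclidean algorithm:
16387 = 4×3777 + 1279
3777 = 2×1279 + 1219
1279 = 1×1219 + 60
1219 = 20×60 + 19
60 = 3×19 + 3
19 = 6×3 + 1
3 = 3×1 + 0
The gcd is 1. Working backward:
1 = 19 − 6·3
1 = −6·60 + 19·19
1 = 19·1219 − 386·60
1 = −386·1279 + 405·1219
1 = 405·3777 − 1196·1279
1 = −1196·16387 + 5189·3777
So 3777·5189 ≡ 1 (mod 16387).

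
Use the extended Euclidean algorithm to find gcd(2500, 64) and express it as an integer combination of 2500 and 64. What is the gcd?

Apply Euclid's algorithm to 2500 and 64:
2500 = 39·64 + 4
64 = 16·4 + 0
gcd(2500, 64) = 4.
Working backward:
4 = 2500 − 39·64
So 4 = (1)·2500 + (-39)·64.

4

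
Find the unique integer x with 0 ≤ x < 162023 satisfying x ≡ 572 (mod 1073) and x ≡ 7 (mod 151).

155084

Write x = 572 + 1073·k. Then 1073·k ≡ 7 − 572 ≡ 39 (mod 151).
Need 1073⁻¹ mod 151. Extended Euclid on (151, 16):
151 = 9*16 + 7
16 = 2*7 + 2
7 = 3*2 + 1
2 = 2*1 + 0
Back-substitute:
1 = 7 − 3·2
1 = −3·16 + 7·7
1 = 7·151 − 66·16
1073⁻¹ ≡ 85 (mod 151), so k ≡ 85·39 ≡ 144 (mod 151).
x = 572 + 1073·144 = 155084.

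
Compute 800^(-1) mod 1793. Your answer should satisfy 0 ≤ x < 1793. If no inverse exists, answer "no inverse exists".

1217

gcd(1793, 800) by repeated division:
1793 = 2×800 + 193
800 = 4×193 + 28
193 = 6×28 + 25
28 = 1×25 + 3
25 = 8×3 + 1
3 = 3×1 + 0
The gcd is 1. Working backward:
1 = 25 − 8·3
1 = −8·28 + 9·25
1 = 9·193 − 62·28
1 = −62·800 + 257·193
1 = 257·1793 − 576·800
Hence 800⁻¹ ≡ -576 ≡ 1217 (mod 1793).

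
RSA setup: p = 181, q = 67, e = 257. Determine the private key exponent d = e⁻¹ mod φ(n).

1433

φ(n) = (p−1)(q−1) = 180·66 = 11880.
Need d with 257·d ≡ 1 (mod 11880). Apply the extended Euclidean algorithm:
11880 = 46×257 + 58
257 = 4×58 + 25
58 = 2×25 + 8
25 = 3×8 + 1
8 = 8×1 + 0
Back-substitute:
1 = 25 − 3·8
1 = −3·58 + 7·25
1 = 7·257 − 31·58
1 = −31·11880 + 1433·257
So 257·1433 ≡ 1 (mod 11880), hence d = 1433.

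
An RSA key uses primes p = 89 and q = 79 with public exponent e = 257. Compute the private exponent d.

641

φ(n) = (p−1)(q−1) = 88·78 = 6864.
Need d with 257·d ≡ 1 (mod 6864). Apply the extended Euclidean algorithm:
6864 = 26*257 + 182
257 = 1*182 + 75
182 = 2*75 + 32
75 = 2*32 + 11
32 = 2*11 + 10
11 = 1*10 + 1
10 = 10*1 + 0
Back-substitute:
1 = 11 − 10
1 = −32 + 3·11
1 = 3·75 − 7·32
1 = −7·182 + 17·75
1 = 17·257 − 24·182
1 = −24·6864 + 641·257
So 257·641 ≡ 1 (mod 6864), hence d = 641.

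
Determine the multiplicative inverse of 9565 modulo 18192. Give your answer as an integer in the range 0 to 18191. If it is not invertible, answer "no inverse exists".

gcd(18192, 9565) by repeated division:
18192 = 1×9565 + 8627
9565 = 1×8627 + 938
8627 = 9×938 + 185
938 = 5×185 + 13
185 = 14×13 + 3
13 = 4×3 + 1
3 = 3×1 + 0
The gcd is 1. Working backward:
1 = 13 − 4·3
1 = −4·185 + 57·13
1 = 57·938 − 289·185
1 = −289·8627 + 2658·938
1 = 2658·9565 − 2947·8627
1 = −2947·18192 + 5605·9565
So 9565·5605 ≡ 1 (mod 18192).

5605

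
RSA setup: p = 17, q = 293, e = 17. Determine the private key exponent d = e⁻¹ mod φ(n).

1649

φ(n) = (p−1)(q−1) = 16·292 = 4672.
Need d with 17·d ≡ 1 (mod 4672). Apply the extended Euclidean algorithm:
4672 = 274×17 + 14
17 = 1×14 + 3
14 = 4×3 + 2
3 = 1×2 + 1
2 = 2×1 + 0
Back-substitute:
1 = 3 − 2
1 = −14 + 5·3
1 = 5·17 − 6·14
1 = −6·4672 + 1649·17
So 17·1649 ≡ 1 (mod 4672), hence d = 1649.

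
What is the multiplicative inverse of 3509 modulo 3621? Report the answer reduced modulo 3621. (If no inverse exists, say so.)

3524

gcd(3621, 3509) by repeated division:
3621 = 1×3509 + 112
3509 = 31×112 + 37
112 = 3×37 + 1
37 = 37×1 + 0
gcd = 1, so the inverse exists. Back-substitute:
1 = 112 − 3·37
1 = −3·3509 + 94·112
1 = 94·3621 − 97·3509
Thus 3509·(-97) ≡ 1 (mod 3621); reducing, -97 mod 3621 = 3524.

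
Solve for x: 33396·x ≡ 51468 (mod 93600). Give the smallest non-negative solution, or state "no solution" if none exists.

First find gcd(33396, 93600):
93600 = 2×33396 + 26808
33396 = 1×26808 + 6588
26808 = 4×6588 + 456
6588 = 14×456 + 204
456 = 2×204 + 48
204 = 4×48 + 12
48 = 4×12 + 0
gcd = 12 and 12 | 51468, so solutions exist. Divide through by 12: 2783x ≡ 4289 (mod 7800).
Now find 2783⁻¹ mod 7800:
7800 = 2·2783 + 2234
2783 = 1·2234 + 549
2234 = 4·549 + 38
549 = 14·38 + 17
38 = 2·17 + 4
17 = 4·4 + 1
4 = 4·1 + 0
Back-substitute:
1 = 17 − 4·4
1 = −4·38 + 9·17
1 = 9·549 − 130·38
1 = −130·2234 + 529·549
1 = 529·2783 − 659·2234
1 = −659·7800 + 1847·2783
So 2783⁻¹ ≡ 1847 (mod 7800).
Then x ≡ 1847·4289 ≡ 4783 (mod 7800); the smallest non-negative solution is x = 4783.

4783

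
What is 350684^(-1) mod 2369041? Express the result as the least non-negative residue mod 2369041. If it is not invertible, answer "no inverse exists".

Extended Euclidean algorithm:
2369041 = 6×350684 + 264937
350684 = 1×264937 + 85747
264937 = 3×85747 + 7696
85747 = 11×7696 + 1091
7696 = 7×1091 + 59
1091 = 18×59 + 29
59 = 2×29 + 1
29 = 29×1 + 0
gcd = 1, so the inverse exists. Back-substitute:
1 = 59 − 2·29
1 = −2·1091 + 37·59
1 = 37·7696 − 261·1091
1 = −261·85747 + 2908·7696
1 = 2908·264937 − 8985·85747
1 = −8985·350684 + 11893·264937
1 = 11893·2369041 − 80343·350684
Thus 350684·(-80343) ≡ 1 (mod 2369041); reducing, -80343 mod 2369041 = 2288698.

2288698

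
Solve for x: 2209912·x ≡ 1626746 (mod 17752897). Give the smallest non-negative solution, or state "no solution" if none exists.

First find gcd(2209912, 17752897):
17752897 = 8×2209912 + 73601
2209912 = 30×73601 + 1882
73601 = 39×1882 + 203
1882 = 9×203 + 55
203 = 3×55 + 38
55 = 1×38 + 17
38 = 2×17 + 4
17 = 4×4 + 1
4 = 4×1 + 0
gcd = 1, so a unique solution mod 17752897 exists.
Back-substitute for the Bézout coefficients:
1 = 17 − 4·4
1 = −4·38 + 9·17
1 = 9·55 − 13·38
1 = −13·203 + 48·55
1 = 48·1882 − 445·203
1 = −445·73601 + 17403·1882
1 = 17403·2209912 − 522535·73601
1 = −522535·17752897 + 4197683·2209912
So 2209912·(4197683) ≡ 1 (mod 17752897), giving 2209912⁻¹ ≡ 4197683.
x ≡ 2209912⁻¹·1626746 ≡ 4197683·1626746 ≡ 962953 (mod 17752897).

962953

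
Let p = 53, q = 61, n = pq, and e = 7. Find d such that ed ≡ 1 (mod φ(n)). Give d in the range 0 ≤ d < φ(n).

φ(n) = (p−1)(q−1) = 52·60 = 3120.
Need d with 7·d ≡ 1 (mod 3120). Apply the extended Euclidean algorithm:
3120 = 445*7 + 5
7 = 1*5 + 2
5 = 2*2 + 1
2 = 2*1 + 0
Back-substitute:
1 = 5 − 2·2
1 = −2·7 + 3·5
1 = 3·3120 − 1337·7
So 7·(-1337) ≡ 1 (mod 3120), hence d ≡ -1337 ≡ 1783 (mod 3120).

1783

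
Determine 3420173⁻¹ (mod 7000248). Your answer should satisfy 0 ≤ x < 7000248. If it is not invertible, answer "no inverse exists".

Apply the Euclidean algorithm to 7000248 and 3420173:
7000248 = 2·3420173 + 159902
3420173 = 21·159902 + 62231
159902 = 2·62231 + 35440
62231 = 1·35440 + 26791
35440 = 1·26791 + 8649
26791 = 3·8649 + 844
8649 = 10·844 + 209
844 = 4·209 + 8
209 = 26·8 + 1
8 = 8·1 + 0
The gcd is 1. Working backward:
1 = 209 − 26·8
1 = −26·844 + 105·209
1 = 105·8649 − 1076·844
1 = −1076·26791 + 3333·8649
1 = 3333·35440 − 4409·26791
1 = −4409·62231 + 7742·35440
1 = 7742·159902 − 19893·62231
1 = −19893·3420173 + 425495·159902
1 = 425495·7000248 − 870883·3420173
Hence 3420173⁻¹ ≡ -870883 ≡ 6129365 (mod 7000248).

6129365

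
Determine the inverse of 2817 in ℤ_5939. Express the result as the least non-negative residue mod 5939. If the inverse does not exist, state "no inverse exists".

4537

gcd(5939, 2817) by repeated division:
5939 = 2*2817 + 305
2817 = 9*305 + 72
305 = 4*72 + 17
72 = 4*17 + 4
17 = 4*4 + 1
4 = 4*1 + 0
Since gcd(2817, 5939) = 1, back-substitute to write 1 as a combination:
1 = 17 − 4·4
1 = −4·72 + 17·17
1 = 17·305 − 72·72
1 = −72·2817 + 665·305
1 = 665·5939 − 1402·2817
So 2817·(-1402) ≡ 1 (mod 5939), and -1402 ≡ 4537 (mod 5939).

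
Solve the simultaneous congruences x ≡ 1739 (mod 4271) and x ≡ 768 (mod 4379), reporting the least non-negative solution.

1945044

Write x = 1739 + 4271·k. Then 4271·k ≡ 768 − 1739 ≡ 3408 (mod 4379).
Need 4271⁻¹ mod 4379. Extended Euclid on (4379, 4271):
4379 = 1·4271 + 108
4271 = 39·108 + 59
108 = 1·59 + 49
59 = 1·49 + 10
49 = 4·10 + 9
10 = 1·9 + 1
9 = 9·1 + 0
Back-substitute:
1 = 10 − 9
1 = −49 + 5·10
1 = 5·59 − 6·49
1 = −6·108 + 11·59
1 = 11·4271 − 435·108
1 = −435·4379 + 446·4271
4271⁻¹ ≡ 446 (mod 4379), so k ≡ 446·3408 ≡ 455 (mod 4379).
x = 1739 + 4271·455 = 1945044.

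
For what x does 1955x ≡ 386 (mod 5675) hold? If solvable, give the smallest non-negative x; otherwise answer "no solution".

gcd(1955, 5675):
5675 = 2·1955 + 1765
1955 = 1·1765 + 190
1765 = 9·190 + 55
190 = 3·55 + 25
55 = 2·25 + 5
25 = 5·5 + 0
gcd = 5, but 5 ∤ 386, so the congruence has no solution.

no solution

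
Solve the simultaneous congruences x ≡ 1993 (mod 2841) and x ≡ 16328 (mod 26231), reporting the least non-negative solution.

47966596

Write x = 1993 + 2841·k. Then 2841·k ≡ 16328 − 1993 ≡ 14335 (mod 26231).
Need 2841⁻¹ mod 26231. Extended Euclid on (26231, 2841):
26231 = 9*2841 + 662
2841 = 4*662 + 193
662 = 3*193 + 83
193 = 2*83 + 27
83 = 3*27 + 2
27 = 13*2 + 1
2 = 2*1 + 0
Back-substitute:
1 = 27 − 13·2
1 = −13·83 + 40·27
1 = 40·193 − 93·83
1 = −93·662 + 319·193
1 = 319·2841 − 1369·662
1 = −1369·26231 + 12640·2841
2841⁻¹ ≡ 12640 (mod 26231), so k ≡ 12640·14335 ≡ 16883 (mod 26231).
x = 1993 + 2841·16883 = 47966596.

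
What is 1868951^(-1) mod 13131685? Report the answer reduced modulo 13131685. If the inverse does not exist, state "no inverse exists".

Euclidean algorithm on 13131685, 1868951:
13131685 = 7·1868951 + 49028
1868951 = 38·49028 + 5887
49028 = 8·5887 + 1932
5887 = 3·1932 + 91
1932 = 21·91 + 21
91 = 4·21 + 7
21 = 3·7 + 0
gcd(1868951, 13131685) = 7 ≠ 1, so 1868951 has no multiplicative inverse modulo 13131685.

no inverse exists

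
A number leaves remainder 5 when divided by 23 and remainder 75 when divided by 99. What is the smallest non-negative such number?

1362

Write x = 5 + 23·k. Then 23·k ≡ 75 − 5 ≡ 70 (mod 99).
Need 23⁻¹ mod 99. Extended Euclid on (99, 23):
99 = 4*23 + 7
23 = 3*7 + 2
7 = 3*2 + 1
2 = 2*1 + 0
Back-substitute:
1 = 7 − 3·2
1 = −3·23 + 10·7
1 = 10·99 − 43·23
23⁻¹ ≡ 56 (mod 99), so k ≡ 56·70 ≡ 59 (mod 99).
x = 5 + 23·59 = 1362.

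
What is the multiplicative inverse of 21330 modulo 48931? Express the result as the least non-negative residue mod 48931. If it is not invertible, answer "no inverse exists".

Run Euclid on (48931, 21330):
48931 = 2*21330 + 6271
21330 = 3*6271 + 2517
6271 = 2*2517 + 1237
2517 = 2*1237 + 43
1237 = 28*43 + 33
43 = 1*33 + 10
33 = 3*10 + 3
10 = 3*3 + 1
3 = 3*1 + 0
Since gcd(21330, 48931) = 1, back-substitute to write 1 as a combination:
1 = 10 − 3·3
1 = −3·33 + 10·10
1 = 10·43 − 13·33
1 = −13·1237 + 374·43
1 = 374·2517 − 761·1237
1 = −761·6271 + 1896·2517
1 = 1896·21330 − 6449·6271
1 = −6449·48931 + 14794·21330
So 21330·14794 ≡ 1 (mod 48931).

14794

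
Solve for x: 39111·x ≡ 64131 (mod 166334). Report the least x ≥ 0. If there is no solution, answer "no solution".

106115

First find gcd(39111, 166334):
166334 = 4*39111 + 9890
39111 = 3*9890 + 9441
9890 = 1*9441 + 449
9441 = 21*449 + 12
449 = 37*12 + 5
12 = 2*5 + 2
5 = 2*2 + 1
2 = 2*1 + 0
gcd = 1, so a unique solution mod 166334 exists.
Back-substitute for the Bézout coefficients:
1 = 5 − 2·2
1 = −2·12 + 5·5
1 = 5·449 − 187·12
1 = −187·9441 + 3932·449
1 = 3932·9890 − 4119·9441
1 = −4119·39111 + 16289·9890
1 = 16289·166334 − 69275·39111
So 39111·(-69275) ≡ 1 (mod 166334), giving 39111⁻¹ ≡ 97059.
x ≡ 39111⁻¹·64131 ≡ 97059·64131 ≡ 106115 (mod 166334).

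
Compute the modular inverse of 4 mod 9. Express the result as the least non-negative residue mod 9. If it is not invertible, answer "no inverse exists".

Run Euclid on (9, 4):
9 = 2*4 + 1
4 = 4*1 + 0
Since gcd(4, 9) = 1, back-substitute to write 1 as a combination:
1 = 9 − 2·4
So 4·(-2) ≡ 1 (mod 9), and -2 ≡ 7 (mod 9).

7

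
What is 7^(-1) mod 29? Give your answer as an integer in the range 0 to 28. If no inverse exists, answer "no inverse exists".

25

Apply the Euclidean algorithm to 29 and 7:
29 = 4*7 + 1
7 = 7*1 + 0
The gcd is 1. Working backward:
1 = 29 − 4·7
So 7·(-4) ≡ 1 (mod 29), and -4 ≡ 25 (mod 29).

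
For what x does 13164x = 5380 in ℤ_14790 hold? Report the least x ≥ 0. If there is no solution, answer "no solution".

gcd(13164, 14790):
14790 = 1*13164 + 1626
13164 = 8*1626 + 156
1626 = 10*156 + 66
156 = 2*66 + 24
66 = 2*24 + 18
24 = 1*18 + 6
18 = 3*6 + 0
gcd = 6, but 6 ∤ 5380, so the congruence has no solution.

no solution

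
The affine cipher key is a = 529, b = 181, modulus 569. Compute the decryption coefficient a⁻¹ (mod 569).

Extended Euclidean algorithm:
569 = 1·529 + 40
529 = 13·40 + 9
40 = 4·9 + 4
9 = 2·4 + 1
4 = 4·1 + 0
The gcd is 1. Working backward:
1 = 9 − 2·4
1 = −2·40 + 9·9
1 = 9·529 − 119·40
1 = −119·569 + 128·529
So 529·128 ≡ 1 (mod 569).

128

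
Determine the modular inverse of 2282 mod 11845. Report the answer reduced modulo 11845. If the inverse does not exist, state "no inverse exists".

gcd(11845, 2282) by repeated division:
11845 = 5×2282 + 435
2282 = 5×435 + 107
435 = 4×107 + 7
107 = 15×7 + 2
7 = 3×2 + 1
2 = 2×1 + 0
Since gcd(2282, 11845) = 1, back-substitute to write 1 as a combination:
1 = 7 − 3·2
1 = −3·107 + 46·7
1 = 46·435 − 187·107
1 = −187·2282 + 981·435
1 = 981·11845 − 5092·2282
So 2282·(-5092) ≡ 1 (mod 11845), and -5092 ≡ 6753 (mod 11845).

6753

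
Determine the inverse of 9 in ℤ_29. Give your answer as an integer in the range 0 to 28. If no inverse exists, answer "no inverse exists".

13

Extended Euclidean algorithm:
29 = 3×9 + 2
9 = 4×2 + 1
2 = 2×1 + 0
The gcd is 1. Working backward:
1 = 9 − 4·2
1 = −4·29 + 13·9
So 9·13 ≡ 1 (mod 29).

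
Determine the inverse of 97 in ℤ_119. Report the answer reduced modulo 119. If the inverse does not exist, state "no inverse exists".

27

gcd(119, 97) by repeated division:
119 = 1*97 + 22
97 = 4*22 + 9
22 = 2*9 + 4
9 = 2*4 + 1
4 = 4*1 + 0
The gcd is 1. Working backward:
1 = 9 − 2·4
1 = −2·22 + 5·9
1 = 5·97 − 22·22
1 = −22·119 + 27·97
So 97·27 ≡ 1 (mod 119).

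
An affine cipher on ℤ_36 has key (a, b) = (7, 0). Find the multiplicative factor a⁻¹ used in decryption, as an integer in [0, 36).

31

Apply the Euclidean algorithm to 36 and 7:
36 = 5*7 + 1
7 = 7*1 + 0
The gcd is 1. Working backward:
1 = 36 − 5·7
So 7·(-5) ≡ 1 (mod 36), and -5 ≡ 31 (mod 36).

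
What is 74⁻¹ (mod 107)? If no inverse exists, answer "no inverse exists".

gcd(107, 74) by repeated division:
107 = 1·74 + 33
74 = 2·33 + 8
33 = 4·8 + 1
8 = 8·1 + 0
Since gcd(74, 107) = 1, back-substitute to write 1 as a combination:
1 = 33 − 4·8
1 = −4·74 + 9·33
1 = 9·107 − 13·74
Hence 74⁻¹ ≡ -13 ≡ 94 (mod 107).

94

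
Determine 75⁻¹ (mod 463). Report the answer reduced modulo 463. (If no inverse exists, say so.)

Apply the Euclidean algorithm to 463 and 75:
463 = 6·75 + 13
75 = 5·13 + 10
13 = 1·10 + 3
10 = 3·3 + 1
3 = 3·1 + 0
The gcd is 1. Working backward:
1 = 10 − 3·3
1 = −3·13 + 4·10
1 = 4·75 − 23·13
1 = −23·463 + 142·75
So 75·142 ≡ 1 (mod 463).

142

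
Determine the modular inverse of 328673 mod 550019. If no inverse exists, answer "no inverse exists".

Extended Euclidean algorithm:
550019 = 1*328673 + 221346
328673 = 1*221346 + 107327
221346 = 2*107327 + 6692
107327 = 16*6692 + 255
6692 = 26*255 + 62
255 = 4*62 + 7
62 = 8*7 + 6
7 = 1*6 + 1
6 = 6*1 + 0
gcd = 1, so the inverse exists. Back-substitute:
1 = 7 − 6
1 = −62 + 9·7
1 = 9·255 − 37·62
1 = −37·6692 + 971·255
1 = 971·107327 − 15573·6692
1 = −15573·221346 + 32117·107327
1 = 32117·328673 − 47690·221346
1 = −47690·550019 + 79807·328673
So 328673·79807 ≡ 1 (mod 550019).

79807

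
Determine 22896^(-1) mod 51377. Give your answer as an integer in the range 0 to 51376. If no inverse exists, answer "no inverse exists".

43153

Run Euclid on (51377, 22896):
51377 = 2×22896 + 5585
22896 = 4×5585 + 556
5585 = 10×556 + 25
556 = 22×25 + 6
25 = 4×6 + 1
6 = 6×1 + 0
The gcd is 1. Working backward:
1 = 25 − 4·6
1 = −4·556 + 89·25
1 = 89·5585 − 894·556
1 = −894·22896 + 3665·5585
1 = 3665·51377 − 8224·22896
Thus 22896·(-8224) ≡ 1 (mod 51377); reducing, -8224 mod 51377 = 43153.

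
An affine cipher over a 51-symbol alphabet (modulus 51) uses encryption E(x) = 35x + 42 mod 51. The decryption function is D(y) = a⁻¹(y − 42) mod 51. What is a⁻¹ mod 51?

35

Extended Euclidean algorithm:
51 = 1*35 + 16
35 = 2*16 + 3
16 = 5*3 + 1
3 = 3*1 + 0
gcd = 1, so the inverse exists. Back-substitute:
1 = 16 − 5·3
1 = −5·35 + 11·16
1 = 11·51 − 16·35
Thus 35·(-16) ≡ 1 (mod 51); reducing, -16 mod 51 = 35.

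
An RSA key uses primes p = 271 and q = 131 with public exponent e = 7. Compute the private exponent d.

15043

φ(n) = (p−1)(q−1) = 270·130 = 35100.
Need d with 7·d ≡ 1 (mod 35100). Apply the extended Euclidean algorithm:
35100 = 5014×7 + 2
7 = 3×2 + 1
2 = 2×1 + 0
Back-substitute:
1 = 7 − 3·2
1 = −3·35100 + 15043·7
So 7·15043 ≡ 1 (mod 35100), hence d = 15043.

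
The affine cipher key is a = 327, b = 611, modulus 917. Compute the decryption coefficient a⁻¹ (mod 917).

129

Apply the Euclidean algorithm to 917 and 327:
917 = 2×327 + 263
327 = 1×263 + 64
263 = 4×64 + 7
64 = 9×7 + 1
7 = 7×1 + 0
The gcd is 1. Working backward:
1 = 64 − 9·7
1 = −9·263 + 37·64
1 = 37·327 − 46·263
1 = −46·917 + 129·327
So 327·129 ≡ 1 (mod 917).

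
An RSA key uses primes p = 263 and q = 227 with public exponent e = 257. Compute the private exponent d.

φ(n) = (p−1)(q−1) = 262·226 = 59212.
Need d with 257·d ≡ 1 (mod 59212). Apply the extended Euclidean algorithm:
59212 = 230*257 + 102
257 = 2*102 + 53
102 = 1*53 + 49
53 = 1*49 + 4
49 = 12*4 + 1
4 = 4*1 + 0
Back-substitute:
1 = 49 − 12·4
1 = −12·53 + 13·49
1 = 13·102 − 25·53
1 = −25·257 + 63·102
1 = 63·59212 − 14515·257
So 257·(-14515) ≡ 1 (mod 59212), hence d ≡ -14515 ≡ 44697 (mod 59212).

44697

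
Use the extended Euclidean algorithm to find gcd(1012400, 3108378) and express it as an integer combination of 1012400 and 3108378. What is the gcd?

Repeated division:
3108378 = 3*1012400 + 71178
1012400 = 14*71178 + 15908
71178 = 4*15908 + 7546
15908 = 2*7546 + 816
7546 = 9*816 + 202
816 = 4*202 + 8
202 = 25*8 + 2
8 = 4*2 + 0
gcd(1012400, 3108378) = 2.
Working backward:
2 = 202 − 25·8
2 = −25·816 + 101·202
2 = 101·7546 − 934·816
2 = −934·15908 + 1969·7546
2 = 1969·71178 − 8810·15908
2 = −8810·1012400 + 125309·71178
2 = 125309·3108378 − 384737·1012400
So 2 = (125309)·3108378 + (-384737)·1012400.

2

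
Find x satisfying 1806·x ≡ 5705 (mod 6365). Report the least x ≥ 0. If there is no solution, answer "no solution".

First find gcd(1806, 6365):
6365 = 3·1806 + 947
1806 = 1·947 + 859
947 = 1·859 + 88
859 = 9·88 + 67
88 = 1·67 + 21
67 = 3·21 + 4
21 = 5·4 + 1
4 = 4·1 + 0
gcd = 1, so a unique solution mod 6365 exists.
Back-substitute for the Bézout coefficients:
1 = 21 − 5·4
1 = −5·67 + 16·21
1 = 16·88 − 21·67
1 = −21·859 + 205·88
1 = 205·947 − 226·859
1 = −226·1806 + 431·947
1 = 431·6365 − 1519·1806
So 1806·(-1519) ≡ 1 (mod 6365), giving 1806⁻¹ ≡ 4846.
x ≡ 1806⁻¹·5705 ≡ 4846·5705 ≡ 3235 (mod 6365).

3235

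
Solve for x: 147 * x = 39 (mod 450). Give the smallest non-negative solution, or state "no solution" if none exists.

37

First find gcd(147, 450):
450 = 3·147 + 9
147 = 16·9 + 3
9 = 3·3 + 0
gcd = 3 and 3 | 39, so solutions exist. Divide through by 3: 49x ≡ 13 (mod 150).
Now find 49⁻¹ mod 150:
150 = 3·49 + 3
49 = 16·3 + 1
3 = 3·1 + 0
Back-substitute:
1 = 49 − 16·3
1 = −16·150 + 49·49
So 49⁻¹ ≡ 49 (mod 150).
Then x ≡ 49·13 ≡ 37 (mod 150); the smallest non-negative solution is x = 37.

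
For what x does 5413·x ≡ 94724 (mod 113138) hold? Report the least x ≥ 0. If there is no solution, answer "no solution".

12600

First find gcd(5413, 113138):
113138 = 20·5413 + 4878
5413 = 1·4878 + 535
4878 = 9·535 + 63
535 = 8·63 + 31
63 = 2·31 + 1
31 = 31·1 + 0
gcd = 1, so a unique solution mod 113138 exists.
Back-substitute for the Bézout coefficients:
1 = 63 − 2·31
1 = −2·535 + 17·63
1 = 17·4878 − 155·535
1 = −155·5413 + 172·4878
1 = 172·113138 − 3595·5413
So 5413·(-3595) ≡ 1 (mod 113138), giving 5413⁻¹ ≡ 109543.
x ≡ 5413⁻¹·94724 ≡ 109543·94724 ≡ 12600 (mod 113138).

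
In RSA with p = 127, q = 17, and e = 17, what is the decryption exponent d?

593

φ(n) = (p−1)(q−1) = 126·16 = 2016.
Need d with 17·d ≡ 1 (mod 2016). Apply the extended Euclidean algorithm:
2016 = 118×17 + 10
17 = 1×10 + 7
10 = 1×7 + 3
7 = 2×3 + 1
3 = 3×1 + 0
Back-substitute:
1 = 7 − 2·3
1 = −2·10 + 3·7
1 = 3·17 − 5·10
1 = −5·2016 + 593·17
So 17·593 ≡ 1 (mod 2016), hence d = 593.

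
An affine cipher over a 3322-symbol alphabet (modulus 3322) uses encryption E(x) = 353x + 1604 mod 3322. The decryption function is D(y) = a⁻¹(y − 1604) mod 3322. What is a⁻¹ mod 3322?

gcd(3322, 353) by repeated division:
3322 = 9·353 + 145
353 = 2·145 + 63
145 = 2·63 + 19
63 = 3·19 + 6
19 = 3·6 + 1
6 = 6·1 + 0
The gcd is 1. Working backward:
1 = 19 − 3·6
1 = −3·63 + 10·19
1 = 10·145 − 23·63
1 = −23·353 + 56·145
1 = 56·3322 − 527·353
Hence 353⁻¹ ≡ -527 ≡ 2795 (mod 3322).

2795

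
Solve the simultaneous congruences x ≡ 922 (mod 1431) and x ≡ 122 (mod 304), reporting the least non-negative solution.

Write x = 922 + 1431·k. Then 1431·k ≡ 122 − 922 ≡ 112 (mod 304).
Need 1431⁻¹ mod 304. Extended Euclid on (304, 215):
304 = 1×215 + 89
215 = 2×89 + 37
89 = 2×37 + 15
37 = 2×15 + 7
15 = 2×7 + 1
7 = 7×1 + 0
Back-substitute:
1 = 15 − 2·7
1 = −2·37 + 5·15
1 = 5·89 − 12·37
1 = −12·215 + 29·89
1 = 29·304 − 41·215
1431⁻¹ ≡ 263 (mod 304), so k ≡ 263·112 ≡ 272 (mod 304).
x = 922 + 1431·272 = 390154.

390154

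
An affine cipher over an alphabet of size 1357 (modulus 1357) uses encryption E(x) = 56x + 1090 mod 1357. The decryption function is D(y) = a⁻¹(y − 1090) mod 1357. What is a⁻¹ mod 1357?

1042

Apply the Euclidean algorithm to 1357 and 56:
1357 = 24*56 + 13
56 = 4*13 + 4
13 = 3*4 + 1
4 = 4*1 + 0
gcd = 1, so the inverse exists. Back-substitute:
1 = 13 − 3·4
1 = −3·56 + 13·13
1 = 13·1357 − 315·56
Thus 56·(-315) ≡ 1 (mod 1357); reducing, -315 mod 1357 = 1042.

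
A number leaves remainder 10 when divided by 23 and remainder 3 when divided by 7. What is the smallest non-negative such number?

10

Write x = 10 + 23·k. Then 23·k ≡ 3 − 10 ≡ 0 (mod 7).
Need 23⁻¹ mod 7. Extended Euclid on (7, 2):
7 = 3×2 + 1
2 = 2×1 + 0
Back-substitute:
1 = 7 − 3·2
23⁻¹ ≡ 4 (mod 7), so k ≡ 4·0 ≡ 0 (mod 7).
x = 10 + 23·0 = 10.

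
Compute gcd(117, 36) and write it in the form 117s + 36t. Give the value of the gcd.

Euclidean algorithm:
117 = 3·36 + 9
36 = 4·9 + 0
gcd(117, 36) = 9.
Back-substituting:
9 = 117 − 3·36
So 9 = (1)·117 + (-3)·36.

9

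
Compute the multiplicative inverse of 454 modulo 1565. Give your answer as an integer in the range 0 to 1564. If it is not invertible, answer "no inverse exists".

424

gcd(1565, 454) by repeated division:
1565 = 3×454 + 203
454 = 2×203 + 48
203 = 4×48 + 11
48 = 4×11 + 4
11 = 2×4 + 3
4 = 1×3 + 1
3 = 3×1 + 0
The gcd is 1. Working backward:
1 = 4 − 3
1 = −11 + 3·4
1 = 3·48 − 13·11
1 = −13·203 + 55·48
1 = 55·454 − 123·203
1 = −123·1565 + 424·454
So 454·424 ≡ 1 (mod 1565).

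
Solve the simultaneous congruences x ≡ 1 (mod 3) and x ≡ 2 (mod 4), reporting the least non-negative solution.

10

Write x = 1 + 3·k. Then 3·k ≡ 2 − 1 ≡ 1 (mod 4).
Need 3⁻¹ mod 4. Extended Euclid on (4, 3):
4 = 1*3 + 1
3 = 3*1 + 0
Back-substitute:
1 = 4 − 3
3⁻¹ ≡ 3 (mod 4), so k ≡ 3·1 ≡ 3 (mod 4).
x = 1 + 3·3 = 10.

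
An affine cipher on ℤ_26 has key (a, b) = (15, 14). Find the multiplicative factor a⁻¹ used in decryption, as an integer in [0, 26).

7

Apply the Euclidean algorithm to 26 and 15:
26 = 1*15 + 11
15 = 1*11 + 4
11 = 2*4 + 3
4 = 1*3 + 1
3 = 3*1 + 0
The gcd is 1. Working backward:
1 = 4 − 3
1 = −11 + 3·4
1 = 3·15 − 4·11
1 = −4·26 + 7·15
So 15·7 ≡ 1 (mod 26).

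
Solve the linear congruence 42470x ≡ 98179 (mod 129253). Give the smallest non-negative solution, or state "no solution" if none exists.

First find gcd(42470, 129253):
129253 = 3×42470 + 1843
42470 = 23×1843 + 81
1843 = 22×81 + 61
81 = 1×61 + 20
61 = 3×20 + 1
20 = 20×1 + 0
gcd = 1, so a unique solution mod 129253 exists.
Back-substitute for the Bézout coefficients:
1 = 61 − 3·20
1 = −3·81 + 4·61
1 = 4·1843 − 91·81
1 = −91·42470 + 2097·1843
1 = 2097·129253 − 6382·42470
So 42470·(-6382) ≡ 1 (mod 129253), giving 42470⁻¹ ≡ 122871.
x ≡ 42470⁻¹·98179 ≡ 122871·98179 ≡ 40166 (mod 129253).

40166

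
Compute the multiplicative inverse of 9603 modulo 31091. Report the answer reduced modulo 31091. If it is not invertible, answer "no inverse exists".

Apply the Euclidean algorithm to 31091 and 9603:
31091 = 3×9603 + 2282
9603 = 4×2282 + 475
2282 = 4×475 + 382
475 = 1×382 + 93
382 = 4×93 + 10
93 = 9×10 + 3
10 = 3×3 + 1
3 = 3×1 + 0
The gcd is 1. Working backward:
1 = 10 − 3·3
1 = −3·93 + 28·10
1 = 28·382 − 115·93
1 = −115·475 + 143·382
1 = 143·2282 − 687·475
1 = −687·9603 + 2891·2282
1 = 2891·31091 − 9360·9603
Thus 9603·(-9360) ≡ 1 (mod 31091); reducing, -9360 mod 31091 = 21731.

21731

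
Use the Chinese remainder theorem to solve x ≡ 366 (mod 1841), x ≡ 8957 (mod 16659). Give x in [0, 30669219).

29428751

Write x = 366 + 1841·k. Then 1841·k ≡ 8957 − 366 ≡ 8591 (mod 16659).
Need 1841⁻¹ mod 16659. Extended Euclid on (16659, 1841):
16659 = 9×1841 + 90
1841 = 20×90 + 41
90 = 2×41 + 8
41 = 5×8 + 1
8 = 8×1 + 0
Back-substitute:
1 = 41 − 5·8
1 = −5·90 + 11·41
1 = 11·1841 − 225·90
1 = −225·16659 + 2036·1841
1841⁻¹ ≡ 2036 (mod 16659), so k ≡ 2036·8591 ≡ 15985 (mod 16659).
x = 366 + 1841·15985 = 29428751.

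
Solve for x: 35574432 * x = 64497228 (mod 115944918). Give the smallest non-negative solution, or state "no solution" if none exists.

First find gcd(35574432, 115944918):
115944918 = 3*35574432 + 9221622
35574432 = 3*9221622 + 7909566
9221622 = 1*7909566 + 1312056
7909566 = 6*1312056 + 37230
1312056 = 35*37230 + 9006
37230 = 4*9006 + 1206
9006 = 7*1206 + 564
1206 = 2*564 + 78
564 = 7*78 + 18
78 = 4*18 + 6
18 = 3*6 + 0
gcd = 6 and 6 | 64497228, so solutions exist. Divide through by 6: 5929072x ≡ 10749538 (mod 19324153).
Now find 5929072⁻¹ mod 19324153:
19324153 = 3*5929072 + 1536937
5929072 = 3*1536937 + 1318261
1536937 = 1*1318261 + 218676
1318261 = 6*218676 + 6205
218676 = 35*6205 + 1501
6205 = 4*1501 + 201
1501 = 7*201 + 94
201 = 2*94 + 13
94 = 7*13 + 3
13 = 4*3 + 1
3 = 3*1 + 0
Back-substitute:
1 = 13 − 4·3
1 = −4·94 + 29·13
1 = 29·201 − 62·94
1 = −62·1501 + 463·201
1 = 463·6205 − 1914·1501
1 = −1914·218676 + 67453·6205
1 = 67453·1318261 − 406632·218676
1 = −406632·1536937 + 474085·1318261
1 = 474085·5929072 − 1828887·1536937
1 = −1828887·19324153 + 5960746·5929072
So 5929072⁻¹ ≡ 5960746 (mod 19324153).
Then x ≡ 5960746·10749538 ≡ 7228112 (mod 19324153); the smallest non-negative solution is x = 7228112.

7228112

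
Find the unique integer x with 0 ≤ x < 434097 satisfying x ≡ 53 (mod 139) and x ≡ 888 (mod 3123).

194514

Write x = 53 + 139·k. Then 139·k ≡ 888 − 53 ≡ 835 (mod 3123).
Need 139⁻¹ mod 3123. Extended Euclid on (3123, 139):
3123 = 22·139 + 65
139 = 2·65 + 9
65 = 7·9 + 2
9 = 4·2 + 1
2 = 2·1 + 0
Back-substitute:
1 = 9 − 4·2
1 = −4·65 + 29·9
1 = 29·139 − 62·65
1 = −62·3123 + 1393·139
139⁻¹ ≡ 1393 (mod 3123), so k ≡ 1393·835 ≡ 1399 (mod 3123).
x = 53 + 139·1399 = 194514.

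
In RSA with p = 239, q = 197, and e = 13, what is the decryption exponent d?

10765

φ(n) = (p−1)(q−1) = 238·196 = 46648.
Need d with 13·d ≡ 1 (mod 46648). Apply the extended Euclidean algorithm:
46648 = 3588·13 + 4
13 = 3·4 + 1
4 = 4·1 + 0
Back-substitute:
1 = 13 − 3·4
1 = −3·46648 + 10765·13
So 13·10765 ≡ 1 (mod 46648), hence d = 10765.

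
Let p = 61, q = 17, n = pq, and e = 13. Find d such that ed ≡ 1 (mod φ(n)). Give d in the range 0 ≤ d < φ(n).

517

φ(n) = (p−1)(q−1) = 60·16 = 960.
Need d with 13·d ≡ 1 (mod 960). Apply the extended Euclidean algorithm:
960 = 73·13 + 11
13 = 1·11 + 2
11 = 5·2 + 1
2 = 2·1 + 0
Back-substitute:
1 = 11 − 5·2
1 = −5·13 + 6·11
1 = 6·960 − 443·13
So 13·(-443) ≡ 1 (mod 960), hence d ≡ -443 ≡ 517 (mod 960).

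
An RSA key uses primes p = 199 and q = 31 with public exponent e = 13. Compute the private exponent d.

457

φ(n) = (p−1)(q−1) = 198·30 = 5940.
Need d with 13·d ≡ 1 (mod 5940). Apply the extended Euclidean algorithm:
5940 = 456×13 + 12
13 = 1×12 + 1
12 = 12×1 + 0
Back-substitute:
1 = 13 − 12
1 = −5940 + 457·13
So 13·457 ≡ 1 (mod 5940), hence d = 457.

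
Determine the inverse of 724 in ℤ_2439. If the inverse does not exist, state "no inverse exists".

Extended Euclidean algorithm:
2439 = 3·724 + 267
724 = 2·267 + 190
267 = 1·190 + 77
190 = 2·77 + 36
77 = 2·36 + 5
36 = 7·5 + 1
5 = 5·1 + 0
gcd = 1, so the inverse exists. Back-substitute:
1 = 36 − 7·5
1 = −7·77 + 15·36
1 = 15·190 − 37·77
1 = −37·267 + 52·190
1 = 52·724 − 141·267
1 = −141·2439 + 475·724
So 724·475 ≡ 1 (mod 2439).

475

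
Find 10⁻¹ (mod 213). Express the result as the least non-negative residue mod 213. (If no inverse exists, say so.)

gcd(213, 10) by repeated division:
213 = 21×10 + 3
10 = 3×3 + 1
3 = 3×1 + 0
gcd = 1, so the inverse exists. Back-substitute:
1 = 10 − 3·3
1 = −3·213 + 64·10
So 10·64 ≡ 1 (mod 213).

64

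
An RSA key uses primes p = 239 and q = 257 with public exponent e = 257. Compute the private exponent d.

6401

φ(n) = (p−1)(q−1) = 238·256 = 60928.
Need d with 257·d ≡ 1 (mod 60928). Apply the extended Euclidean algorithm:
60928 = 237*257 + 19
257 = 13*19 + 10
19 = 1*10 + 9
10 = 1*9 + 1
9 = 9*1 + 0
Back-substitute:
1 = 10 − 9
1 = −19 + 2·10
1 = 2·257 − 27·19
1 = −27·60928 + 6401·257
So 257·6401 ≡ 1 (mod 60928), hence d = 6401.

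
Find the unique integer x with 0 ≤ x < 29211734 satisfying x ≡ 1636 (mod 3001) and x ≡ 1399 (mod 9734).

Write x = 1636 + 3001·k. Then 3001·k ≡ 1399 − 1636 ≡ 9497 (mod 9734).
Need 3001⁻¹ mod 9734. Extended Euclid on (9734, 3001):
9734 = 3×3001 + 731
3001 = 4×731 + 77
731 = 9×77 + 38
77 = 2×38 + 1
38 = 38×1 + 0
Back-substitute:
1 = 77 − 2·38
1 = −2·731 + 19·77
1 = 19·3001 − 78·731
1 = −78·9734 + 253·3001
3001⁻¹ ≡ 253 (mod 9734), so k ≡ 253·9497 ≡ 8177 (mod 9734).
x = 1636 + 3001·8177 = 24540813.

24540813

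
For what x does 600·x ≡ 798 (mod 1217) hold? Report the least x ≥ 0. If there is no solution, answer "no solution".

First find gcd(600, 1217):
1217 = 2×600 + 17
600 = 35×17 + 5
17 = 3×5 + 2
5 = 2×2 + 1
2 = 2×1 + 0
gcd = 1, so a unique solution mod 1217 exists.
Back-substitute for the Bézout coefficients:
1 = 5 − 2·2
1 = −2·17 + 7·5
1 = 7·600 − 247·17
1 = −247·1217 + 501·600
So 600·(501) ≡ 1 (mod 1217), giving 600⁻¹ ≡ 501.
x ≡ 600⁻¹·798 ≡ 501·798 ≡ 622 (mod 1217).

622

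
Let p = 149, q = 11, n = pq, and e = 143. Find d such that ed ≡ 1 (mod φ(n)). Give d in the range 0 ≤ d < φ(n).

207

φ(n) = (p−1)(q−1) = 148·10 = 1480.
Need d with 143·d ≡ 1 (mod 1480). Apply the extended Euclidean algorithm:
1480 = 10×143 + 50
143 = 2×50 + 43
50 = 1×43 + 7
43 = 6×7 + 1
7 = 7×1 + 0
Back-substitute:
1 = 43 − 6·7
1 = −6·50 + 7·43
1 = 7·143 − 20·50
1 = −20·1480 + 207·143
So 143·207 ≡ 1 (mod 1480), hence d = 207.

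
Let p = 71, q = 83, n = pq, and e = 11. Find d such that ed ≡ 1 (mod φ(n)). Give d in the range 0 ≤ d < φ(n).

3131

φ(n) = (p−1)(q−1) = 70·82 = 5740.
Need d with 11·d ≡ 1 (mod 5740). Apply the extended Euclidean algorithm:
5740 = 521*11 + 9
11 = 1*9 + 2
9 = 4*2 + 1
2 = 2*1 + 0
Back-substitute:
1 = 9 − 4·2
1 = −4·11 + 5·9
1 = 5·5740 − 2609·11
So 11·(-2609) ≡ 1 (mod 5740), hence d ≡ -2609 ≡ 3131 (mod 5740).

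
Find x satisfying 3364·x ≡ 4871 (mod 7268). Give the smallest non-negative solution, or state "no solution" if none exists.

no solution

gcd(3364, 7268):
7268 = 2·3364 + 540
3364 = 6·540 + 124
540 = 4·124 + 44
124 = 2·44 + 36
44 = 1·36 + 8
36 = 4·8 + 4
8 = 2·4 + 0
gcd = 4, but 4 ∤ 4871, so the congruence has no solution.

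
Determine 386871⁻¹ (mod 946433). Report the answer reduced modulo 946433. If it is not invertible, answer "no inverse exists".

649083

gcd(946433, 386871) by repeated division:
946433 = 2*386871 + 172691
386871 = 2*172691 + 41489
172691 = 4*41489 + 6735
41489 = 6*6735 + 1079
6735 = 6*1079 + 261
1079 = 4*261 + 35
261 = 7*35 + 16
35 = 2*16 + 3
16 = 5*3 + 1
3 = 3*1 + 0
The gcd is 1. Working backward:
1 = 16 − 5·3
1 = −5·35 + 11·16
1 = 11·261 − 82·35
1 = −82·1079 + 339·261
1 = 339·6735 − 2116·1079
1 = −2116·41489 + 13035·6735
1 = 13035·172691 − 54256·41489
1 = −54256·386871 + 121547·172691
1 = 121547·946433 − 297350·386871
So 386871·(-297350) ≡ 1 (mod 946433), and -297350 ≡ 649083 (mod 946433).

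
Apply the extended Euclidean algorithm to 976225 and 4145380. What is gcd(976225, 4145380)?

5

Repeated division:
4145380 = 4·976225 + 240480
976225 = 4·240480 + 14305
240480 = 16·14305 + 11600
14305 = 1·11600 + 2705
11600 = 4·2705 + 780
2705 = 3·780 + 365
780 = 2·365 + 50
365 = 7·50 + 15
50 = 3·15 + 5
15 = 3·5 + 0
gcd(976225, 4145380) = 5.
Working backward:
5 = 50 − 3·15
5 = −3·365 + 22·50
5 = 22·780 − 47·365
5 = −47·2705 + 163·780
5 = 163·11600 − 699·2705
5 = −699·14305 + 862·11600
5 = 862·240480 − 14491·14305
5 = −14491·976225 + 58826·240480
5 = 58826·4145380 − 249795·976225
So 5 = (58826)·4145380 + (-249795)·976225.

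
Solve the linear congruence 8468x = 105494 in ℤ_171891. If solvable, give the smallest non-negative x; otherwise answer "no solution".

First find gcd(8468, 171891):
171891 = 20×8468 + 2531
8468 = 3×2531 + 875
2531 = 2×875 + 781
875 = 1×781 + 94
781 = 8×94 + 29
94 = 3×29 + 7
29 = 4×7 + 1
7 = 7×1 + 0
gcd = 1, so a unique solution mod 171891 exists.
Back-substitute for the Bézout coefficients:
1 = 29 − 4·7
1 = −4·94 + 13·29
1 = 13·781 − 108·94
1 = −108·875 + 121·781
1 = 121·2531 − 350·875
1 = −350·8468 + 1171·2531
1 = 1171·171891 − 23770·8468
So 8468·(-23770) ≡ 1 (mod 171891), giving 8468⁻¹ ≡ 148121.
x ≡ 8468⁻¹·105494 ≡ 148121·105494 ≡ 125419 (mod 171891).

125419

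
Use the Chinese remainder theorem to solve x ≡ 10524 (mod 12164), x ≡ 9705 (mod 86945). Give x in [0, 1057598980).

773385480

Write x = 10524 + 12164·k. Then 12164·k ≡ 9705 − 10524 ≡ 86126 (mod 86945).
Need 12164⁻¹ mod 86945. Extended Euclid on (86945, 12164):
86945 = 7*12164 + 1797
12164 = 6*1797 + 1382
1797 = 1*1382 + 415
1382 = 3*415 + 137
415 = 3*137 + 4
137 = 34*4 + 1
4 = 4*1 + 0
Back-substitute:
1 = 137 − 34·4
1 = −34·415 + 103·137
1 = 103·1382 − 343·415
1 = −343·1797 + 446·1382
1 = 446·12164 − 3019·1797
1 = −3019·86945 + 21579·12164
12164⁻¹ ≡ 21579 (mod 86945), so k ≡ 21579·86126 ≡ 63579 (mod 86945).
x = 10524 + 12164·63579 = 773385480.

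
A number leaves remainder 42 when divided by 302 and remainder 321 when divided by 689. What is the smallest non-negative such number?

Write x = 42 + 302·k. Then 302·k ≡ 321 − 42 ≡ 279 (mod 689).
Need 302⁻¹ mod 689. Extended Euclid on (689, 302):
689 = 2×302 + 85
302 = 3×85 + 47
85 = 1×47 + 38
47 = 1×38 + 9
38 = 4×9 + 2
9 = 4×2 + 1
2 = 2×1 + 0
Back-substitute:
1 = 9 − 4·2
1 = −4·38 + 17·9
1 = 17·47 − 21·38
1 = −21·85 + 38·47
1 = 38·302 − 135·85
1 = −135·689 + 308·302
302⁻¹ ≡ 308 (mod 689), so k ≡ 308·279 ≡ 496 (mod 689).
x = 42 + 302·496 = 149834.

149834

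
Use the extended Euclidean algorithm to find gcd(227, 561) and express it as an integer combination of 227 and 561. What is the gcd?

1

Apply Euclid's algorithm to 561 and 227:
561 = 2×227 + 107
227 = 2×107 + 13
107 = 8×13 + 3
13 = 4×3 + 1
3 = 3×1 + 0
gcd(227, 561) = 1.
Express as a combination:
1 = 13 − 4·3
1 = −4·107 + 33·13
1 = 33·227 − 70·107
1 = −70·561 + 173·227
So 1 = (-70)·561 + (173)·227.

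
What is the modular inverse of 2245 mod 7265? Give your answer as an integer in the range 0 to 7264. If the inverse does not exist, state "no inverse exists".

no inverse exists

Euclidean algorithm on 7265, 2245:
7265 = 3×2245 + 530
2245 = 4×530 + 125
530 = 4×125 + 30
125 = 4×30 + 5
30 = 6×5 + 0
Since gcd = 5 > 1, 2245 is not a unit mod 7265.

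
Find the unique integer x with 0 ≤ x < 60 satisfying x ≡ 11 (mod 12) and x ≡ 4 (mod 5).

Write x = 11 + 12·k. Then 12·k ≡ 4 − 11 ≡ 3 (mod 5).
Need 12⁻¹ mod 5. Extended Euclid on (5, 2):
5 = 2·2 + 1
2 = 2·1 + 0
Back-substitute:
1 = 5 − 2·2
12⁻¹ ≡ 3 (mod 5), so k ≡ 3·3 ≡ 4 (mod 5).
x = 11 + 12·4 = 59.

59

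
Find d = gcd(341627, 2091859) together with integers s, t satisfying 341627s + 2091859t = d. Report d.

Euclidean algorithm:
2091859 = 6·341627 + 42097
341627 = 8·42097 + 4851
42097 = 8·4851 + 3289
4851 = 1·3289 + 1562
3289 = 2·1562 + 165
1562 = 9·165 + 77
165 = 2·77 + 11
77 = 7·11 + 0
gcd(341627, 2091859) = 11.
Working backward:
11 = 165 − 2·77
11 = −2·1562 + 19·165
11 = 19·3289 − 40·1562
11 = −40·4851 + 59·3289
11 = 59·42097 − 512·4851
11 = −512·341627 + 4155·42097
11 = 4155·2091859 − 25442·341627
So 11 = (4155)·2091859 + (-25442)·341627.

11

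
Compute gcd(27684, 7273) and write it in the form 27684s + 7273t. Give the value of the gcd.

1

Repeated division:
27684 = 3·7273 + 5865
7273 = 1·5865 + 1408
5865 = 4·1408 + 233
1408 = 6·233 + 10
233 = 23·10 + 3
10 = 3·3 + 1
3 = 3·1 + 0
gcd(27684, 7273) = 1.
Working backward:
1 = 10 − 3·3
1 = −3·233 + 70·10
1 = 70·1408 − 423·233
1 = −423·5865 + 1762·1408
1 = 1762·7273 − 2185·5865
1 = −2185·27684 + 8317·7273
So 1 = (-2185)·27684 + (8317)·7273.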